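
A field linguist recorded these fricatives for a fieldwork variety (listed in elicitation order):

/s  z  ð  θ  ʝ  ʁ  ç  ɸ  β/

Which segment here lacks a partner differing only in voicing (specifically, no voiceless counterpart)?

/ʁ/

Bilabial: /ɸ/ ~ /β/
Dental: /θ/ ~ /ð/
Alveolar: /s/ ~ /z/
Palatal: /ç/ ~ /ʝ/
Uvular: only /ʁ/ (voiced); no voiceless partner.
So /ʁ/ is the unpaired segment.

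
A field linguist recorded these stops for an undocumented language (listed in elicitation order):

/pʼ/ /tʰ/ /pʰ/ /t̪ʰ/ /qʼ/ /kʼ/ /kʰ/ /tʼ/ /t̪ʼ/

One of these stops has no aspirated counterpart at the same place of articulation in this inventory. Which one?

Bilabial: /pʰ/ ~ /pʼ/
Dental: /t̪ʰ/ ~ /t̪ʼ/
Alveolar: /tʰ/ ~ /tʼ/
Velar: /kʰ/ ~ /kʼ/
Uvular: only /qʼ/ (ejective); no aspirated partner.
So /qʼ/ is the unpaired segment.

/qʼ/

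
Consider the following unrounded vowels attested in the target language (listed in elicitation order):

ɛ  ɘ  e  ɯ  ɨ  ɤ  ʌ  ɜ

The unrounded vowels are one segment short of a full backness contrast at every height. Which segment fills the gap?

/i/

Front: /e/ (high-mid), /ɛ/ (low-mid).
Central: /ɨ/ (high), /ɘ/ (high-mid), /ɜ/ (low-mid).
Back: /ɯ/ (high), /ɤ/ (high-mid), /ʌ/ (low-mid).
The high row has no front member, so the gap is the high front unrounded vowel /i/.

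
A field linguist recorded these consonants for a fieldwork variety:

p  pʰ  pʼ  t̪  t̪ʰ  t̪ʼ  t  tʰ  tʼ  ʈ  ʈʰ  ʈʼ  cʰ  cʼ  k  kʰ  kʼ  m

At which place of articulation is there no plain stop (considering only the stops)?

palatal

place of articulation  plain     aspirated  ejective
bilabial          p         pʰ        pʼ      
dental            t̪        t̪ʰ       t̪ʼ     
alveolar          t         tʰ        tʼ      
retroflex         ʈ         ʈʰ        ʈʼ      
palatal           —         cʰ        cʼ      
velar             k         kʰ        kʼ      
Every place of articulation has a plain member except palatal, where /c/ would be expected.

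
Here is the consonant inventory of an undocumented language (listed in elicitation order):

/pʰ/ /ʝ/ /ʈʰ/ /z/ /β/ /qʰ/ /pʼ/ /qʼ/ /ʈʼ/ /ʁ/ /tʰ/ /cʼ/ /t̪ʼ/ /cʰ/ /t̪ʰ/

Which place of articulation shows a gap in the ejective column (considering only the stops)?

alveolar

Aspirated: /pʰ/ (bilabial), /t̪ʰ/ (dental), /tʰ/ (alveolar), /ʈʰ/ (retroflex), /cʰ/ (palatal), /qʰ/ (uvular).
Ejective: /pʼ/ (bilabial), /t̪ʼ/ (dental), /ʈʼ/ (retroflex), /cʼ/ (palatal), /qʼ/ (uvular).
Every place of articulation has an ejective member except alveolar, where /tʼ/ would be expected.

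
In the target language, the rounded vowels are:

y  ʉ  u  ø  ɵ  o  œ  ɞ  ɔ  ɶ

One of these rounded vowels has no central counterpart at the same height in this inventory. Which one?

High: /y/ ~ /ʉ/ ~ /u/
High-mid: /ø/ ~ /ɵ/ ~ /o/
Low-mid: /œ/ ~ /ɞ/ ~ /ɔ/
Low: only /ɶ/ (front); no central partner.
So /ɶ/ is the unpaired segment.

/ɶ/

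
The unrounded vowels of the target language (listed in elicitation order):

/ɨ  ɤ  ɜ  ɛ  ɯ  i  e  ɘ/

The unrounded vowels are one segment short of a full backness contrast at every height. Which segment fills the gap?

high: front /i/, central /ɨ/, back /ɯ/.
high-mid: front /e/, central /ɘ/, back /ɤ/.
low-mid: front /ɛ/, central /ɜ/, back —.
The low-mid row has no back member, so the gap is the low-mid back unrounded vowel /ʌ/.

/ʌ/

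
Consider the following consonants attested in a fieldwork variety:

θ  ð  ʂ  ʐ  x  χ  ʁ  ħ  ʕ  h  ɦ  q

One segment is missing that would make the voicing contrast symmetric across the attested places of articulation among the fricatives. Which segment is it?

/ɣ/

Voiceless: /θ/ (dental), /ʂ/ (retroflex), /x/ (velar), /χ/ (uvular), /ħ/ (pharyngeal), /h/ (glottal).
Voiced: /ð/ (dental), /ʐ/ (retroflex), /ʁ/ (uvular), /ʕ/ (pharyngeal), /ɦ/ (glottal).
The velar row has no voiced member, so the gap is the voiced velar fricative /ɣ/.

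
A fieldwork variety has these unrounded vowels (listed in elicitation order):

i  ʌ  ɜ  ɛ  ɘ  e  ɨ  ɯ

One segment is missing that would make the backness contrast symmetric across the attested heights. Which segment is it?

/ɤ/

high: front /i/, central /ɨ/, back /ɯ/.
high-mid: front /e/, central /ɘ/, back —.
low-mid: front /ɛ/, central /ɜ/, back /ʌ/.
The high-mid row has no back member, so the gap is the high-mid back unrounded vowel /ɤ/.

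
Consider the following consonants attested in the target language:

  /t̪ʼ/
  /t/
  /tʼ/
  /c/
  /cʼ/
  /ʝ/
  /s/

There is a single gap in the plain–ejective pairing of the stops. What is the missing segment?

place of articulation  plain     ejective
dental            —         t̪ʼ     
alveolar          t         tʼ      
palatal           c         cʼ      
The dental row has no plain member, so the gap is the plain dental stop /t̪/.

/t̪/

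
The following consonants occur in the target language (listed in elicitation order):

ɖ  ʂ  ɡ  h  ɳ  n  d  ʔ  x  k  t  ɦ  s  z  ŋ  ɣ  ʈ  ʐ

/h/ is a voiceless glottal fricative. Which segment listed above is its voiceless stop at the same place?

The voiceless stop at the same place is a voiceless glottal stop — in this inventory, /ʔ/.

/ʔ/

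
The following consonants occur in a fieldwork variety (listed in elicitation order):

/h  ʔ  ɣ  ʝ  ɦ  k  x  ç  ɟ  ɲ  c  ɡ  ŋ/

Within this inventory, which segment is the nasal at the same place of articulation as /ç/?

/ç/ is a voiceless palatal fricative.
The nasal at the same place is a palatal nasal — in this inventory, /ɲ/.

/ɲ/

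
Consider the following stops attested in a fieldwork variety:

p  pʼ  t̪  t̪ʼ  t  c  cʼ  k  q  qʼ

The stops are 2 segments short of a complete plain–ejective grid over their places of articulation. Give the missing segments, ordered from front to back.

bilabial: plain /p/, ejective /pʼ/.
dental: plain /t̪/, ejective /t̪ʼ/.
alveolar: plain /t/, ejective —.
palatal: plain /c/, ejective /cʼ/.
velar: plain /k/, ejective —.
uvular: plain /q/, ejective /qʼ/.
Gaps, from front to back: alveolar lacks ejective (/tʼ/); velar lacks ejective (/kʼ/).

/tʼ/, /kʼ/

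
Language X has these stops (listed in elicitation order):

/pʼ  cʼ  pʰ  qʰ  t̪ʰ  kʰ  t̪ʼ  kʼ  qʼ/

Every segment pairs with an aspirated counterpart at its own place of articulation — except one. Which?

Bilabial: /pʰ/ ~ /pʼ/
Dental: /t̪ʰ/ ~ /t̪ʼ/
Velar: /kʰ/ ~ /kʼ/
Uvular: /qʰ/ ~ /qʼ/
Palatal: only /cʼ/ (ejective); no aspirated partner.
So /cʼ/ is the unpaired segment.

/cʼ/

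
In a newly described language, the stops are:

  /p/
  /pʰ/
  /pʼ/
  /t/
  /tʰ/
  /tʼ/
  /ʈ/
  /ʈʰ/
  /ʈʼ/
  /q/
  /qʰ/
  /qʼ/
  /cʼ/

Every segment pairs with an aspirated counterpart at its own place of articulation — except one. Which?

/cʼ/

Bilabial: /p/ ~ /pʰ/ ~ /pʼ/
Alveolar: /t/ ~ /tʰ/ ~ /tʼ/
Retroflex: /ʈ/ ~ /ʈʰ/ ~ /ʈʼ/
Uvular: /q/ ~ /qʰ/ ~ /qʼ/
Palatal: only /cʼ/ (ejective); no aspirated partner.
So /cʼ/ is the unpaired segment.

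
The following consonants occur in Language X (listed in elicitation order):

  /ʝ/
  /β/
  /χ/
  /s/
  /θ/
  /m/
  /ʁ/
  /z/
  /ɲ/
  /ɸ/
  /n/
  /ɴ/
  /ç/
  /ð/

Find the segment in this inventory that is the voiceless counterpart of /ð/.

/ð/ is a voiced dental fricative.
The voiceless counterpart is a voiceless dental fricative — in this inventory, /θ/.

/θ/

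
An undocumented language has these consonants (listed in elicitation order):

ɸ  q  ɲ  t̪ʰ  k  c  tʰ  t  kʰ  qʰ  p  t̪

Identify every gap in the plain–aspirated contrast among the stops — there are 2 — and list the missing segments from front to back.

/pʰ/, /cʰ/

Plain: /p/ (bilabial), /t̪/ (dental), /t/ (alveolar), /c/ (palatal), /k/ (velar), /q/ (uvular).
Aspirated: /t̪ʰ/ (dental), /tʰ/ (alveolar), /kʰ/ (velar), /qʰ/ (uvular).
Gaps, from front to back: bilabial lacks aspirated (/pʰ/); palatal lacks aspirated (/cʰ/).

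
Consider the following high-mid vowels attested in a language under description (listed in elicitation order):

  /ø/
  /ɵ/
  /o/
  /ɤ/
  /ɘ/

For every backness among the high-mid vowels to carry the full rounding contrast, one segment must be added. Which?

/e/

Unrounded: /ɘ/ (central), /ɤ/ (back).
Rounded: /ø/ (front), /ɵ/ (central), /o/ (back).
The front row has no unrounded member, so the gap is the front unrounded vowel /e/.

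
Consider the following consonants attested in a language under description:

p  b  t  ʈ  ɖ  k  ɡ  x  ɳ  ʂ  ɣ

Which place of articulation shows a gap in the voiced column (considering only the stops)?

alveolar

place of articulation  voiceless  voiced  
bilabial          p         b       
alveolar          t         —       
retroflex         ʈ         ɖ       
velar             k         ɡ       
Every place of articulation has a voiced member except alveolar, where /d/ would be expected.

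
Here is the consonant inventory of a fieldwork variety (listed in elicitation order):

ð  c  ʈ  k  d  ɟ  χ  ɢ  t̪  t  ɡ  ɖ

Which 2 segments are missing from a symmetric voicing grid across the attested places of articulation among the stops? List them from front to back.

Voiceless: /t̪/ (dental), /t/ (alveolar), /ʈ/ (retroflex), /c/ (palatal), /k/ (velar).
Voiced: /d/ (alveolar), /ɖ/ (retroflex), /ɟ/ (palatal), /ɡ/ (velar), /ɢ/ (uvular).
Gaps, from front to back: dental lacks voiced (/d̪/); uvular lacks voiceless (/q/).

/d̪/, /q/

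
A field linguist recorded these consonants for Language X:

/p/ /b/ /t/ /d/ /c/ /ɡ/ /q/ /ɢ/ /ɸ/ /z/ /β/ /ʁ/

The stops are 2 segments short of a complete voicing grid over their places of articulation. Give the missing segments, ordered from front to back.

/ɟ/, /k/

Voiceless: /p/ (bilabial), /t/ (alveolar), /c/ (palatal), /q/ (uvular).
Voiced: /b/ (bilabial), /d/ (alveolar), /ɡ/ (velar), /ɢ/ (uvular).
Gaps, from front to back: palatal lacks voiced (/ɟ/); velar lacks voiceless (/k/).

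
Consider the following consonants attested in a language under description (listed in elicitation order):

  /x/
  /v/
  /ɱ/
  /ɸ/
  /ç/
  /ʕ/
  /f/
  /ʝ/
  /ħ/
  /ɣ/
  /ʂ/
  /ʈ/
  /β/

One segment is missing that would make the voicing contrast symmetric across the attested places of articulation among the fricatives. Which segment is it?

/ʐ/

bilabial: voiceless /ɸ/, voiced /β/.
labiodental: voiceless /f/, voiced /v/.
retroflex: voiceless /ʂ/, voiced —.
palatal: voiceless /ç/, voiced /ʝ/.
velar: voiceless /x/, voiced /ɣ/.
pharyngeal: voiceless /ħ/, voiced /ʕ/.
The retroflex row has no voiced member, so the gap is the voiced retroflex fricative /ʐ/.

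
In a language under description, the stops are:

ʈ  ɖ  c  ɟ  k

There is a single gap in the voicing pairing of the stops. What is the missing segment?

retroflex: voiceless /ʈ/, voiced /ɖ/.
palatal: voiceless /c/, voiced /ɟ/.
velar: voiceless /k/, voiced —.
The velar row has no voiced member, so the gap is the voiced velar stop /ɡ/.

/ɡ/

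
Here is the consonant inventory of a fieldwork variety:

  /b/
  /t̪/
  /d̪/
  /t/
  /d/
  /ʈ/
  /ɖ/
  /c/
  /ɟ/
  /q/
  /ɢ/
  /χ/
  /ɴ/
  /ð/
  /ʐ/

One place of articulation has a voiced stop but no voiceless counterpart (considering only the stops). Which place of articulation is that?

bilabial

place of articulation  voiceless  voiced  
bilabial          —         b       
dental            t̪        d̪      
alveolar          t         d       
retroflex         ʈ         ɖ       
palatal           c         ɟ       
uvular            q         ɢ       
Every place of articulation has a voiceless member except bilabial, where /p/ would be expected.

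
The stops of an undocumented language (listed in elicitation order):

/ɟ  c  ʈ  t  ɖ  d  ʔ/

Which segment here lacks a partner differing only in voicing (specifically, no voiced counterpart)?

Alveolar: /t/ ~ /d/
Retroflex: /ʈ/ ~ /ɖ/
Palatal: /c/ ~ /ɟ/
Glottal: only /ʔ/ (voiceless); no voiced partner.
So /ʔ/ is the unpaired segment.

/ʔ/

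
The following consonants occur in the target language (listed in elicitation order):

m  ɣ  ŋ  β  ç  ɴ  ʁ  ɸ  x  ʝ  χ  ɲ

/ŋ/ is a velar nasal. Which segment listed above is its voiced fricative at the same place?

The voiced fricative at the same place is a voiced velar fricative — in this inventory, /ɣ/.

/ɣ/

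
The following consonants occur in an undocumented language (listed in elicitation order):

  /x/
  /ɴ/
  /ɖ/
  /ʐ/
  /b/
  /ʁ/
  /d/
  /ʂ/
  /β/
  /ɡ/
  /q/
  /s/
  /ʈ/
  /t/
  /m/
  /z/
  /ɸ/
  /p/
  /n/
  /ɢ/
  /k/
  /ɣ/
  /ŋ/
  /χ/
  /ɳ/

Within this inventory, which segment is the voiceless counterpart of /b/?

/p/

/b/ is a voiced bilabial stop.
The voiceless counterpart is a voiceless bilabial stop — in this inventory, /p/.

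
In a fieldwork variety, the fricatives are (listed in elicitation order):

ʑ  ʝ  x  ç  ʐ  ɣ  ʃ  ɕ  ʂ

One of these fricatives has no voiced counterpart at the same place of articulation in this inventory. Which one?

/ʃ/

Retroflex: /ʂ/ ~ /ʐ/
Alveolo-palatal: /ɕ/ ~ /ʑ/
Palatal: /ç/ ~ /ʝ/
Velar: /x/ ~ /ɣ/
Postalveolar: only /ʃ/ (voiceless); no voiced partner.
So /ʃ/ is the unpaired segment.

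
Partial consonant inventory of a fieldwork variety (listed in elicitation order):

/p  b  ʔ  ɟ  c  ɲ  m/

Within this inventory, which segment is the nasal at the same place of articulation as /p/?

/p/ is a voiceless bilabial stop.
The nasal at the same place is a bilabial nasal — in this inventory, /m/.

/m/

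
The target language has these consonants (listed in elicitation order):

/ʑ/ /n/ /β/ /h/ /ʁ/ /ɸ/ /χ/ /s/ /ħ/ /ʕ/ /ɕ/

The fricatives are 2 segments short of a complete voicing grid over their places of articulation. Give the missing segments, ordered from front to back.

/z/, /ɦ/

place of articulation  voiceless  voiced  
bilabial          ɸ         β       
alveolar          s         —       
alveolo-palatal   ɕ         ʑ       
uvular            χ         ʁ       
pharyngeal        ħ         ʕ       
glottal           h         —       
Gaps, from front to back: alveolar lacks voiced (/z/); glottal lacks voiced (/ɦ/).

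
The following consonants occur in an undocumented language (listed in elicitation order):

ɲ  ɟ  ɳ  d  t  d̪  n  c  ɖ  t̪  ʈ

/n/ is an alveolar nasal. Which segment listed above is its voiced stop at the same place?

/d/

The voiced stop at the same place is a voiced alveolar stop — in this inventory, /d/.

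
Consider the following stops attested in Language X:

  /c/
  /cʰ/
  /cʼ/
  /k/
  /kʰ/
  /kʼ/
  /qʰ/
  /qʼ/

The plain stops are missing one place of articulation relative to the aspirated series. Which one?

uvular

palatal: plain /c/, aspirated /cʰ/, ejective /cʼ/.
velar: plain /k/, aspirated /kʰ/, ejective /kʼ/.
uvular: plain —, aspirated /qʰ/, ejective /qʼ/.
Every place of articulation has a plain member except uvular, where /q/ would be expected.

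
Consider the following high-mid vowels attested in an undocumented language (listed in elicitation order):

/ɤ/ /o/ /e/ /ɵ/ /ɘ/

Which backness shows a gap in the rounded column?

front

Unrounded: /e/ (front), /ɘ/ (central), /ɤ/ (back).
Rounded: /ɵ/ (central), /o/ (back).
Every backness has a rounded member except front, where /ø/ would be expected.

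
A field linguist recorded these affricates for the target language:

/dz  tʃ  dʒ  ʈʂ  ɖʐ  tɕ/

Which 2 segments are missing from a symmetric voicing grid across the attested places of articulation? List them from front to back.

Voiceless: /tʃ/ (postalveolar), /ʈʂ/ (retroflex), /tɕ/ (alveolo-palatal).
Voiced: /dz/ (alveolar), /dʒ/ (postalveolar), /ɖʐ/ (retroflex).
Gaps, from front to back: alveolar lacks voiceless (/ts/); alveolo-palatal lacks voiced (/dʑ/).

/ts/, /dʑ/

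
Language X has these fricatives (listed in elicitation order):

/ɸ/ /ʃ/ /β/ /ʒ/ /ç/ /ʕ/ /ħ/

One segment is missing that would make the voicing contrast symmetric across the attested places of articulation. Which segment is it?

place of articulation  voiceless  voiced  
bilabial          ɸ         β       
postalveolar      ʃ         ʒ       
palatal           ç         —       
pharyngeal        ħ         ʕ       
The palatal row has no voiced member, so the gap is the voiced palatal fricative /ʝ/.

/ʝ/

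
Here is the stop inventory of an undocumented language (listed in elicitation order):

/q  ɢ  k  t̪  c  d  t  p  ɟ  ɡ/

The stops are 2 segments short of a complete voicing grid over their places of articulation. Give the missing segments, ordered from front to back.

bilabial: voiceless /p/, voiced —.
dental: voiceless /t̪/, voiced —.
alveolar: voiceless /t/, voiced /d/.
palatal: voiceless /c/, voiced /ɟ/.
velar: voiceless /k/, voiced /ɡ/.
uvular: voiceless /q/, voiced /ɢ/.
Gaps, from front to back: bilabial lacks voiced (/b/); dental lacks voiced (/d̪/).

/b/, /d̪/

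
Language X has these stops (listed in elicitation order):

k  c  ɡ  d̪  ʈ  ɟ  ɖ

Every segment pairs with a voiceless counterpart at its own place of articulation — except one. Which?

Retroflex: /ʈ/ ~ /ɖ/
Palatal: /c/ ~ /ɟ/
Velar: /k/ ~ /ɡ/
Dental: only /d̪/ (voiced); no voiceless partner.
So /d̪/ is the unpaired segment.

/d̪/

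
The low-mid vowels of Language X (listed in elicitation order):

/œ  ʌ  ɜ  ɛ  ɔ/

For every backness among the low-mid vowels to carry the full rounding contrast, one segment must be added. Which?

front: unrounded /ɛ/, rounded /œ/.
central: unrounded /ɜ/, rounded —.
back: unrounded /ʌ/, rounded /ɔ/.
The central row has no rounded member, so the gap is the central rounded vowel /ɞ/.

/ɞ/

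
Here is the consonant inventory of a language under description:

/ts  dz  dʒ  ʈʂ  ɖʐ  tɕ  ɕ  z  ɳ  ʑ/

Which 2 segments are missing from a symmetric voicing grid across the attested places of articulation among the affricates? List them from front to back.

alveolar: voiceless /ts/, voiced /dz/.
postalveolar: voiceless —, voiced /dʒ/.
retroflex: voiceless /ʈʂ/, voiced /ɖʐ/.
alveolo-palatal: voiceless /tɕ/, voiced —.
Gaps, from front to back: postalveolar lacks voiceless (/tʃ/); alveolo-palatal lacks voiced (/dʑ/).

/tʃ/, /dʑ/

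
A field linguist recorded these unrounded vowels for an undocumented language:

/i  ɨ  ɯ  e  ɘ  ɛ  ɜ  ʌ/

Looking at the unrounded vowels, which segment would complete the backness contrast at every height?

/ɤ/

high: front /i/, central /ɨ/, back /ɯ/.
high-mid: front /e/, central /ɘ/, back —.
low-mid: front /ɛ/, central /ɜ/, back /ʌ/.
The high-mid row has no back member, so the gap is the high-mid back unrounded vowel /ɤ/.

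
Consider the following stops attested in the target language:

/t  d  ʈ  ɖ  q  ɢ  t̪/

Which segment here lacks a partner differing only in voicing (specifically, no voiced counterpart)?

Alveolar: /t/ ~ /d/
Retroflex: /ʈ/ ~ /ɖ/
Uvular: /q/ ~ /ɢ/
Dental: only /t̪/ (voiceless); no voiced partner.
So /t̪/ is the unpaired segment.

/t̪/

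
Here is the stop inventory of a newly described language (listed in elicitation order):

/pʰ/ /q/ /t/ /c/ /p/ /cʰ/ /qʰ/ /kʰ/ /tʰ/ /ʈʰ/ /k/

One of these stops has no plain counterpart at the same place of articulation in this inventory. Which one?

/ʈʰ/

Bilabial: /p/ ~ /pʰ/
Alveolar: /t/ ~ /tʰ/
Palatal: /c/ ~ /cʰ/
Velar: /k/ ~ /kʰ/
Uvular: /q/ ~ /qʰ/
Retroflex: only /ʈʰ/ (aspirated); no plain partner.
So /ʈʰ/ is the unpaired segment.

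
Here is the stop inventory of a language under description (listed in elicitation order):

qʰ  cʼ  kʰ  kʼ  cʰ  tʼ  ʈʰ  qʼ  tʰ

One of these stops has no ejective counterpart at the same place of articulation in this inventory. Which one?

/ʈʰ/

Alveolar: /tʰ/ ~ /tʼ/
Palatal: /cʰ/ ~ /cʼ/
Velar: /kʰ/ ~ /kʼ/
Uvular: /qʰ/ ~ /qʼ/
Retroflex: only /ʈʰ/ (aspirated); no ejective partner.
So /ʈʰ/ is the unpaired segment.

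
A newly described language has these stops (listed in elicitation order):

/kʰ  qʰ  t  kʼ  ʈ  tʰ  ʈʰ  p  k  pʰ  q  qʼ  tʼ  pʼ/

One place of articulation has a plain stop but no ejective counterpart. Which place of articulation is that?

bilabial: plain /p/, aspirated /pʰ/, ejective /pʼ/.
alveolar: plain /t/, aspirated /tʰ/, ejective /tʼ/.
retroflex: plain /ʈ/, aspirated /ʈʰ/, ejective —.
velar: plain /k/, aspirated /kʰ/, ejective /kʼ/.
uvular: plain /q/, aspirated /qʰ/, ejective /qʼ/.
Every place of articulation has an ejective member except retroflex, where /ʈʼ/ would be expected.

retroflex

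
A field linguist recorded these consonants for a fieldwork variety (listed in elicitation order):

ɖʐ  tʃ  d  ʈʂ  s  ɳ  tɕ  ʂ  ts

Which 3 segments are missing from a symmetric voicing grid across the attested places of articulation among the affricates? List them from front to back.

/dz/, /dʒ/, /dʑ/

Voiceless: /ts/ (alveolar), /tʃ/ (postalveolar), /ʈʂ/ (retroflex), /tɕ/ (alveolo-palatal).
Voiced: /ɖʐ/ (retroflex).
Gaps, from front to back: alveolar lacks voiced (/dz/); postalveolar lacks voiced (/dʒ/); alveolo-palatal lacks voiced (/dʑ/).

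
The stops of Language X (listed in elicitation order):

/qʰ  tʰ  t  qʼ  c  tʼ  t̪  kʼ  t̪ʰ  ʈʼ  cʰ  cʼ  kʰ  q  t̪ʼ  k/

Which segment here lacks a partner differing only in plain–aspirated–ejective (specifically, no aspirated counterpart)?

Dental: /t̪/ ~ /t̪ʰ/ ~ /t̪ʼ/
Alveolar: /t/ ~ /tʰ/ ~ /tʼ/
Palatal: /c/ ~ /cʰ/ ~ /cʼ/
Velar: /k/ ~ /kʰ/ ~ /kʼ/
Uvular: /q/ ~ /qʰ/ ~ /qʼ/
Retroflex: only /ʈʼ/ (ejective); no aspirated partner.
So /ʈʼ/ is the unpaired segment.

/ʈʼ/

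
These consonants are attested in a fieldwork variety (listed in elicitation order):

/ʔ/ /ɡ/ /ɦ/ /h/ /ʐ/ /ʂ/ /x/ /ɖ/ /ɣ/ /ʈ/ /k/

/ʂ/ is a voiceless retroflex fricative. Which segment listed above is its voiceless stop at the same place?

/ʈ/

The voiceless stop at the same place is a voiceless retroflex stop — in this inventory, /ʈ/.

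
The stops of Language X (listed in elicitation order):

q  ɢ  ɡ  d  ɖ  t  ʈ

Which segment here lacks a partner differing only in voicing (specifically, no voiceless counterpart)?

/ɡ/

Alveolar: /t/ ~ /d/
Retroflex: /ʈ/ ~ /ɖ/
Uvular: /q/ ~ /ɢ/
Velar: only /ɡ/ (voiced); no voiceless partner.
So /ɡ/ is the unpaired segment.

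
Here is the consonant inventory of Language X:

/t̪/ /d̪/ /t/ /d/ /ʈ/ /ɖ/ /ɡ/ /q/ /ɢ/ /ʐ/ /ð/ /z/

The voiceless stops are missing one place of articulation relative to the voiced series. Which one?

velar

Voiceless: /t̪/ (dental), /t/ (alveolar), /ʈ/ (retroflex), /q/ (uvular).
Voiced: /d̪/ (dental), /d/ (alveolar), /ɖ/ (retroflex), /ɡ/ (velar), /ɢ/ (uvular).
Every place of articulation has a voiceless member except velar, where /k/ would be expected.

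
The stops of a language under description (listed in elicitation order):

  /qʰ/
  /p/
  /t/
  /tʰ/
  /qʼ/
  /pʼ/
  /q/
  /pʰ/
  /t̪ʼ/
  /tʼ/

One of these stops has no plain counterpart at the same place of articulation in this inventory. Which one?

Bilabial: /p/ ~ /pʰ/ ~ /pʼ/
Alveolar: /t/ ~ /tʰ/ ~ /tʼ/
Uvular: /q/ ~ /qʰ/ ~ /qʼ/
Dental: only /t̪ʼ/ (ejective); no plain partner.
So /t̪ʼ/ is the unpaired segment.

/t̪ʼ/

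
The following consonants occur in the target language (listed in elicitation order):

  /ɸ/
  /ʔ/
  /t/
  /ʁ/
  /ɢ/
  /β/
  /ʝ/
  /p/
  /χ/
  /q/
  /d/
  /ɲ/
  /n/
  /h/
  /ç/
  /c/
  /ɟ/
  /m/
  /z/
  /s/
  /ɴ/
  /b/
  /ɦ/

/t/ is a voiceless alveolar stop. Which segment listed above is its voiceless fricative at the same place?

The voiceless fricative at the same place is a voiceless alveolar fricative — in this inventory, /s/.

/s/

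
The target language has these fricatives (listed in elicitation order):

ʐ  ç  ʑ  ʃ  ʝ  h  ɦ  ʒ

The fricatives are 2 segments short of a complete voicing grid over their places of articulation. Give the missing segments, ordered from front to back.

/ʂ/, /ɕ/

place of articulation  voiceless  voiced  
postalveolar      ʃ         ʒ       
retroflex         —         ʐ       
alveolo-palatal   —         ʑ       
palatal           ç         ʝ       
glottal           h         ɦ       
Gaps, from front to back: retroflex lacks voiceless (/ʂ/); alveolo-palatal lacks voiceless (/ɕ/).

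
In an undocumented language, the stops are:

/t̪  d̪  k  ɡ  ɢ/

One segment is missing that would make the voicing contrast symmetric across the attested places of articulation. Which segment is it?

/q/

dental: voiceless /t̪/, voiced /d̪/.
velar: voiceless /k/, voiced /ɡ/.
uvular: voiceless —, voiced /ɢ/.
The uvular row has no voiceless member, so the gap is the voiceless uvular stop /q/.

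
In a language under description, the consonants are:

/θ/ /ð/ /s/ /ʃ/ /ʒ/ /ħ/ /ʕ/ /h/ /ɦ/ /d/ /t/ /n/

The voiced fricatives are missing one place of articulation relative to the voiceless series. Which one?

alveolar

Voiceless: /θ/ (dental), /s/ (alveolar), /ʃ/ (postalveolar), /ħ/ (pharyngeal), /h/ (glottal).
Voiced: /ð/ (dental), /ʒ/ (postalveolar), /ʕ/ (pharyngeal), /ɦ/ (glottal).
Every place of articulation has a voiced member except alveolar, where /z/ would be expected.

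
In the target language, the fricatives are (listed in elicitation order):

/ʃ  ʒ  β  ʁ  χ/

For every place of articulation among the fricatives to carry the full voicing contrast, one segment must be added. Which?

/ɸ/

Voiceless: /ʃ/ (postalveolar), /χ/ (uvular).
Voiced: /β/ (bilabial), /ʒ/ (postalveolar), /ʁ/ (uvular).
The bilabial row has no voiceless member, so the gap is the voiceless bilabial fricative /ɸ/.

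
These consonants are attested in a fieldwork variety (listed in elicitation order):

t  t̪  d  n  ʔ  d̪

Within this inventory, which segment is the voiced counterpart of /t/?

/d/

/t/ is a voiceless alveolar stop.
The voiced counterpart is a voiced alveolar stop — in this inventory, /d/.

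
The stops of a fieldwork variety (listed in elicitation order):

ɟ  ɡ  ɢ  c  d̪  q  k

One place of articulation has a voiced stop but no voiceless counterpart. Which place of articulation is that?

dental

Voiceless: /c/ (palatal), /k/ (velar), /q/ (uvular).
Voiced: /d̪/ (dental), /ɟ/ (palatal), /ɡ/ (velar), /ɢ/ (uvular).
Every place of articulation has a voiceless member except dental, where /t̪/ would be expected.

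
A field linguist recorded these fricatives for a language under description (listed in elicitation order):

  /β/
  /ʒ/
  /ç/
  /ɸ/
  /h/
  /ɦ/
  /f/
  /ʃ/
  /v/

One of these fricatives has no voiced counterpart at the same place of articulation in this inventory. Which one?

/ç/

Bilabial: /ɸ/ ~ /β/
Labiodental: /f/ ~ /v/
Postalveolar: /ʃ/ ~ /ʒ/
Glottal: /h/ ~ /ɦ/
Palatal: only /ç/ (voiceless); no voiced partner.
So /ç/ is the unpaired segment.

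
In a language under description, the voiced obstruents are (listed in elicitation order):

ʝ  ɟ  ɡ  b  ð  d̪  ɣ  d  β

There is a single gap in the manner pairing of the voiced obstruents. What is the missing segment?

bilabial: stop /b/, fricative /β/.
dental: stop /d̪/, fricative /ð/.
alveolar: stop /d/, fricative —.
palatal: stop /ɟ/, fricative /ʝ/.
velar: stop /ɡ/, fricative /ɣ/.
The alveolar row has no fricative member, so the gap is the alveolar fricative /z/.

/z/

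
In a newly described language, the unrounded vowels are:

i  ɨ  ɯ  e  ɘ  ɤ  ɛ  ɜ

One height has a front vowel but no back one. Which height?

high: front /i/, central /ɨ/, back /ɯ/.
high-mid: front /e/, central /ɘ/, back /ɤ/.
low-mid: front /ɛ/, central /ɜ/, back —.
Every height has a back member except low-mid, where /ʌ/ would be expected.

low-mid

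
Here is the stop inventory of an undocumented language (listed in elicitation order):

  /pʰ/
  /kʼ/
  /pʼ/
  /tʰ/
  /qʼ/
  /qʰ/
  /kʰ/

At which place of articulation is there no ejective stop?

Aspirated: /pʰ/ (bilabial), /tʰ/ (alveolar), /kʰ/ (velar), /qʰ/ (uvular).
Ejective: /pʼ/ (bilabial), /kʼ/ (velar), /qʼ/ (uvular).
Every place of articulation has an ejective member except alveolar, where /tʼ/ would be expected.

alveolar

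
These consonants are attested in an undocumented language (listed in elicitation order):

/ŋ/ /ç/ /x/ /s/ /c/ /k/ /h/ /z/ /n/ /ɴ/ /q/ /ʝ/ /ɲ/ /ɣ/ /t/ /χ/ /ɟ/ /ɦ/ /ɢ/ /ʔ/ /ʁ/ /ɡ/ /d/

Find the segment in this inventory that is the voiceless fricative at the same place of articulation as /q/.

/χ/

/q/ is a voiceless uvular stop.
The voiceless fricative at the same place is a voiceless uvular fricative — in this inventory, /χ/.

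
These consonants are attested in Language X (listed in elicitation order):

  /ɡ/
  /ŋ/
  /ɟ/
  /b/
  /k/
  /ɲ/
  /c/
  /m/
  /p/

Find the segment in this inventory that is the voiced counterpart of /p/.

/p/ is a voiceless bilabial stop.
The voiced counterpart is a voiced bilabial stop — in this inventory, /b/.

/b/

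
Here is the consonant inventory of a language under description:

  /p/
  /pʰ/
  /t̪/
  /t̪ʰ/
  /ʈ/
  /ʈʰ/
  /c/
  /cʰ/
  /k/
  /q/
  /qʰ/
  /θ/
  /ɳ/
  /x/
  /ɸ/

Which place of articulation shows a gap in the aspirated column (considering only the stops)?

velar

bilabial: plain /p/, aspirated /pʰ/.
dental: plain /t̪/, aspirated /t̪ʰ/.
retroflex: plain /ʈ/, aspirated /ʈʰ/.
palatal: plain /c/, aspirated /cʰ/.
velar: plain /k/, aspirated —.
uvular: plain /q/, aspirated /qʰ/.
Every place of articulation has an aspirated member except velar, where /kʰ/ would be expected.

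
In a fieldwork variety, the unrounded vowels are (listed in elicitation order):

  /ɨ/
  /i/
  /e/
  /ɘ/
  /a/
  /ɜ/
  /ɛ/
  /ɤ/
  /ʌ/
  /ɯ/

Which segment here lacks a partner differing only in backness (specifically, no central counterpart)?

High: /i/ ~ /ɨ/ ~ /ɯ/
High-mid: /e/ ~ /ɘ/ ~ /ɤ/
Low-mid: /ɛ/ ~ /ɜ/ ~ /ʌ/
Low: only /a/ (front); no central partner.
So /a/ is the unpaired segment.

/a/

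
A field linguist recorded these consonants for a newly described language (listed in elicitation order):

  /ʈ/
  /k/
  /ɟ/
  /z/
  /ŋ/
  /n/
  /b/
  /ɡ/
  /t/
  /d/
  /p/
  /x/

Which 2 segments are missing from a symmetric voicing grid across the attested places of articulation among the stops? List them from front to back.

place of articulation  voiceless  voiced  
bilabial          p         b       
alveolar          t         d       
retroflex         ʈ         —       
palatal           —         ɟ       
velar             k         ɡ       
Gaps, from front to back: retroflex lacks voiced (/ɖ/); palatal lacks voiceless (/c/).

/ɖ/, /c/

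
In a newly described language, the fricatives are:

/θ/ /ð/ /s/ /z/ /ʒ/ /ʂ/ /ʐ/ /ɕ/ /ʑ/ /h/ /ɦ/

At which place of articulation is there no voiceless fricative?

dental: voiceless /θ/, voiced /ð/.
alveolar: voiceless /s/, voiced /z/.
postalveolar: voiceless —, voiced /ʒ/.
retroflex: voiceless /ʂ/, voiced /ʐ/.
alveolo-palatal: voiceless /ɕ/, voiced /ʑ/.
glottal: voiceless /h/, voiced /ɦ/.
Every place of articulation has a voiceless member except postalveolar, where /ʃ/ would be expected.

postalveolar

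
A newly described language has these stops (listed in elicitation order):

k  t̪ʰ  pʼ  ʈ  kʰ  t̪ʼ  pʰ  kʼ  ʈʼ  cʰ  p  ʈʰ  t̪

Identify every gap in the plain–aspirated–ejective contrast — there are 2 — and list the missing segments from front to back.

/c/, /cʼ/

bilabial: plain /p/, aspirated /pʰ/, ejective /pʼ/.
dental: plain /t̪/, aspirated /t̪ʰ/, ejective /t̪ʼ/.
retroflex: plain /ʈ/, aspirated /ʈʰ/, ejective /ʈʼ/.
palatal: plain —, aspirated /cʰ/, ejective —.
velar: plain /k/, aspirated /kʰ/, ejective /kʼ/.
Gaps, from front to back: palatal lacks plain (/c/); palatal lacks ejective (/cʼ/).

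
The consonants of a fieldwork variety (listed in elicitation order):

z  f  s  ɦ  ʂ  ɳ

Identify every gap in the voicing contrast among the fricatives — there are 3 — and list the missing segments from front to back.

Voiceless: /f/ (labiodental), /s/ (alveolar), /ʂ/ (retroflex).
Voiced: /z/ (alveolar), /ɦ/ (glottal).
Gaps, from front to back: labiodental lacks voiced (/v/); retroflex lacks voiced (/ʐ/); glottal lacks voiceless (/h/).

/v/, /ʐ/, /h/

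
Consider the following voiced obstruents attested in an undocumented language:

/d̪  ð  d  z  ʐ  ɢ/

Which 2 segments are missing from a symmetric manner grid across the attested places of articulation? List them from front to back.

/ɖ/, /ʁ/

Stop: /d̪/ (dental), /d/ (alveolar), /ɢ/ (uvular).
Fricative: /ð/ (dental), /z/ (alveolar), /ʐ/ (retroflex).
Gaps, from front to back: retroflex lacks stop (/ɖ/); uvular lacks fricative (/ʁ/).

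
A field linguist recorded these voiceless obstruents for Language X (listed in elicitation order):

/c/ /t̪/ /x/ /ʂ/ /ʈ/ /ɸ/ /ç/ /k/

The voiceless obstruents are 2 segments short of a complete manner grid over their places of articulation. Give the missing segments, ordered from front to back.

/p/, /θ/

Stop: /t̪/ (dental), /ʈ/ (retroflex), /c/ (palatal), /k/ (velar).
Fricative: /ɸ/ (bilabial), /ʂ/ (retroflex), /ç/ (palatal), /x/ (velar).
Gaps, from front to back: bilabial lacks stop (/p/); dental lacks fricative (/θ/).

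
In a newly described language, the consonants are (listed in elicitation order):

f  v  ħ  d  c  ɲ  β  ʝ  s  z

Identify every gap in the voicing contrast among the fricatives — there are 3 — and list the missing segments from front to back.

/ɸ/, /ç/, /ʕ/

place of articulation  voiceless  voiced  
bilabial          —         β       
labiodental       f         v       
alveolar          s         z       
palatal           —         ʝ       
pharyngeal        ħ         —       
Gaps, from front to back: bilabial lacks voiceless (/ɸ/); palatal lacks voiceless (/ç/); pharyngeal lacks voiced (/ʕ/).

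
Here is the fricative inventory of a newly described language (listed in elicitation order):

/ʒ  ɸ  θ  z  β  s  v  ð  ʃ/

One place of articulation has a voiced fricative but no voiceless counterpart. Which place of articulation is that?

place of articulation  voiceless  voiced  
bilabial          ɸ         β       
labiodental       —         v       
dental            θ         ð       
alveolar          s         z       
postalveolar      ʃ         ʒ       
Every place of articulation has a voiceless member except labiodental, where /f/ would be expected.

labiodental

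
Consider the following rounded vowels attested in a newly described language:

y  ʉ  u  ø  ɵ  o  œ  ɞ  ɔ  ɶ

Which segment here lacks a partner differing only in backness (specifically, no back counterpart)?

High: /y/ ~ /ʉ/ ~ /u/
High-mid: /ø/ ~ /ɵ/ ~ /o/
Low-mid: /œ/ ~ /ɞ/ ~ /ɔ/
Low: only /ɶ/ (front); no back partner.
So /ɶ/ is the unpaired segment.

/ɶ/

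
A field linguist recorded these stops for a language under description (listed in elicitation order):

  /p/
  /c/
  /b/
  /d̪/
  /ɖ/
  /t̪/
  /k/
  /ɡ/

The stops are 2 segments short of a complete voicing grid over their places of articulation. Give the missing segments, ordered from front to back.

bilabial: voiceless /p/, voiced /b/.
dental: voiceless /t̪/, voiced /d̪/.
retroflex: voiceless —, voiced /ɖ/.
palatal: voiceless /c/, voiced —.
velar: voiceless /k/, voiced /ɡ/.
Gaps, from front to back: retroflex lacks voiceless (/ʈ/); palatal lacks voiced (/ɟ/).

/ʈ/, /ɟ/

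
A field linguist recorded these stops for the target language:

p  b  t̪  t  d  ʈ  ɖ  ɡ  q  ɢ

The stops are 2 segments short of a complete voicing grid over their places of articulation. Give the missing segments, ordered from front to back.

/d̪/, /k/

Voiceless: /p/ (bilabial), /t̪/ (dental), /t/ (alveolar), /ʈ/ (retroflex), /q/ (uvular).
Voiced: /b/ (bilabial), /d/ (alveolar), /ɖ/ (retroflex), /ɡ/ (velar), /ɢ/ (uvular).
Gaps, from front to back: dental lacks voiced (/d̪/); velar lacks voiceless (/k/).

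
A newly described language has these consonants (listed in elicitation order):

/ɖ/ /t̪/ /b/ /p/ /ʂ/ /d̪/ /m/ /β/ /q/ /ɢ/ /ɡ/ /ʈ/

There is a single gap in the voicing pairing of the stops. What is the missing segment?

/k/

Voiceless: /p/ (bilabial), /t̪/ (dental), /ʈ/ (retroflex), /q/ (uvular).
Voiced: /b/ (bilabial), /d̪/ (dental), /ɖ/ (retroflex), /ɡ/ (velar), /ɢ/ (uvular).
The velar row has no voiceless member, so the gap is the voiceless velar stop /k/.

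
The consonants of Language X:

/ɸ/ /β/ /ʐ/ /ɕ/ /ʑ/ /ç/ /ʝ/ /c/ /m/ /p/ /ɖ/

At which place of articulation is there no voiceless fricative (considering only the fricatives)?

Voiceless: /ɸ/ (bilabial), /ɕ/ (alveolo-palatal), /ç/ (palatal).
Voiced: /β/ (bilabial), /ʐ/ (retroflex), /ʑ/ (alveolo-palatal), /ʝ/ (palatal).
Every place of articulation has a voiceless member except retroflex, where /ʂ/ would be expected.

retroflex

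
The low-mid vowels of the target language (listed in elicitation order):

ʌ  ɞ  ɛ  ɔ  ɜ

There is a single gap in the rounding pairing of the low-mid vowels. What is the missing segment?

/œ/

Unrounded: /ɛ/ (front), /ɜ/ (central), /ʌ/ (back).
Rounded: /ɞ/ (central), /ɔ/ (back).
The front row has no rounded member, so the gap is the front rounded vowel /œ/.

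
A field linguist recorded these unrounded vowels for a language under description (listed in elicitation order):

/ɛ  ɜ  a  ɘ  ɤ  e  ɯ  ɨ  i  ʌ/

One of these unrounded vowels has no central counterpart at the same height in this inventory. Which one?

High: /i/ ~ /ɨ/ ~ /ɯ/
High-mid: /e/ ~ /ɘ/ ~ /ɤ/
Low-mid: /ɛ/ ~ /ɜ/ ~ /ʌ/
Low: only /a/ (front); no central partner.
So /a/ is the unpaired segment.

/a/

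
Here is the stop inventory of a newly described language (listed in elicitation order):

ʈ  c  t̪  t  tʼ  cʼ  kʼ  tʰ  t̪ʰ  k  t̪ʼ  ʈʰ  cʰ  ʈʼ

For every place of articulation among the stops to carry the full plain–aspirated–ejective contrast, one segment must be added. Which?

place of articulation  plain     aspirated  ejective
dental            t̪        t̪ʰ       t̪ʼ     
alveolar          t         tʰ        tʼ      
retroflex         ʈ         ʈʰ        ʈʼ      
palatal           c         cʰ        cʼ      
velar             k         —         kʼ      
The velar row has no aspirated member, so the gap is the aspirated velar stop /kʰ/.

/kʰ/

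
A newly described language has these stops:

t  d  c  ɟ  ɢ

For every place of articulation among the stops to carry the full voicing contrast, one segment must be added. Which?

/q/

place of articulation  voiceless  voiced  
alveolar          t         d       
palatal           c         ɟ       
uvular            —         ɢ       
The uvular row has no voiceless member, so the gap is the voiceless uvular stop /q/.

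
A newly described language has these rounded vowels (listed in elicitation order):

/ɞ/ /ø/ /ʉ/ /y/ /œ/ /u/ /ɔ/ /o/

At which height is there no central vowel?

high-mid

Front: /y/ (high), /ø/ (high-mid), /œ/ (low-mid).
Central: /ʉ/ (high), /ɞ/ (low-mid).
Back: /u/ (high), /o/ (high-mid), /ɔ/ (low-mid).
Every height has a central member except high-mid, where /ɵ/ would be expected.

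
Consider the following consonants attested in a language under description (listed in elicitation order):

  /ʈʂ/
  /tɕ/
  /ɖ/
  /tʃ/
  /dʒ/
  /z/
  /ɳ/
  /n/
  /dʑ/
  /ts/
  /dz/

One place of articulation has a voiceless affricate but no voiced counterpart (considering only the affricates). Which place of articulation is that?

retroflex

place of articulation  voiceless  voiced  
alveolar          ts        dz      
postalveolar      tʃ        dʒ      
retroflex         ʈʂ        —       
alveolo-palatal   tɕ        dʑ      
Every place of articulation has a voiced member except retroflex, where /ɖʐ/ would be expected.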